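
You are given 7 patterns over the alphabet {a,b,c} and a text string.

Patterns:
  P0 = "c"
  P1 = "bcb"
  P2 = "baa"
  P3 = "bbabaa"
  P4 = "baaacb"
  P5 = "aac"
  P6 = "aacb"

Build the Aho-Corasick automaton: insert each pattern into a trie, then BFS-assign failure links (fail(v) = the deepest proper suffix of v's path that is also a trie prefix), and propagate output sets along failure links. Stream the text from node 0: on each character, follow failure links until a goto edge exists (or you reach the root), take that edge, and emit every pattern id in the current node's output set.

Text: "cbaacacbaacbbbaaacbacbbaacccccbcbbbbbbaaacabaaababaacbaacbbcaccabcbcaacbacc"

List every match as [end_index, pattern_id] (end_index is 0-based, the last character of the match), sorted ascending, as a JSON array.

Construct AC machine:
Trie nodes:
  0='ε' goto a→15 b→2 c→1
  1='c' goto ·  [P0 ends]
  2='b' goto a→5 b→7 c→3
  3='bc' goto b→4
  4='bcb' goto ·  [P1 ends]
  5='ba' goto a→6
  6='baa' goto a→12  [P2 ends]
  7='bb' goto a→8
  8='bba' goto b→9
  9='bbab' goto a→10
  10='bbaba' goto a→11
  11='bbabaa' goto ·  [P3 ends]
  12='baaa' goto c→13
  13='baaac' goto b→14
  14='baaacb' goto ·  [P4 ends]
  15='a' goto a→16
  16='aa' goto c→17
  17='aac' goto b→18  [P5 ends]
  18='aacb' goto ·  [P6 ends]

BFS fail/out derivation:
  fail(1) 'c': from fail(0)=0 chase 'c': 0 ⇒ 0;  out={0}∪out(0)={0}
  fail(2) 'b': from fail(0)=0 chase 'b': 0 ⇒ 0;  out=∅∪out(0)=∅
  fail(15) 'a': from fail(0)=0 chase 'a': 0 ⇒ 0;  out=∅∪out(0)=∅
  fail(3) 'bc': from fail(2)=0 chase 'c': 0 ⇒ 1;  out=∅∪out(1)={0}
  fail(5) 'ba': from fail(2)=0 chase 'a': 0 ⇒ 15;  out=∅∪out(15)=∅
  fail(7) 'bb': from fail(2)=0 chase 'b': 0 ⇒ 2;  out=∅∪out(2)=∅
  fail(16) 'aa': from fail(15)=0 chase 'a': 0 ⇒ 15;  out=∅∪out(15)=∅
  fail(4) 'bcb': from fail(3)=1 chase 'b': 1→0 ⇒ 2;  out={1}∪out(2)={1}
  fail(6) 'baa': from fail(5)=15 chase 'a': 15 ⇒ 16;  out={2}∪out(16)={2}
  fail(8) 'bba': from fail(7)=2 chase 'a': 2 ⇒ 5;  out=∅∪out(5)=∅
  fail(17) 'aac': from fail(16)=15 chase 'c': 15→0 ⇒ 1;  out={5}∪out(1)={0,5}
  fail(9) 'bbab': from fail(8)=5 chase 'b': 5→15→0 ⇒ 2;  out=∅∪out(2)=∅
  fail(12) 'baaa': from fail(6)=16 chase 'a': 16→15 ⇒ 16;  out=∅∪out(16)=∅
  fail(18) 'aacb': from fail(17)=1 chase 'b': 1→0 ⇒ 2;  out={6}∪out(2)={6}
  fail(10) 'bbaba': from fail(9)=2 chase 'a': 2 ⇒ 5;  out=∅∪out(5)=∅
  fail(13) 'baaac': from fail(12)=16 chase 'c': 16 ⇒ 17;  out=∅∪out(17)={0,5}
  fail(11) 'bbabaa': from fail(10)=5 chase 'a': 5 ⇒ 6;  out={3}∪out(6)={2,3}
  fail(14) 'baaacb': from fail(13)=17 chase 'b': 17 ⇒ 18;  out={4}∪out(18)={4,6}

Text stream:
[0] read 'c'  n0⇒n1  ** P0@[0:0]
[1] read 'b'  n1⇒n2 (via fail)
[2] read 'a'  n2⇒n5
[3] read 'a'  n5⇒n6  ** P2@[1:3]
[4] read 'c'  n6⇒n17 (via fail)  ** P0@[4:4],P5@[2:4]
[5] read 'a'  n17⇒n15 (via fail)
[6] read 'c'  n15⇒n1 (via fail)  ** P0@[6:6]
[7] read 'b'  n1⇒n2 (via fail)
[8] read 'a'  n2⇒n5
[9] read 'a'  n5⇒n6  ** P2@[7:9]
[10] read 'c'  n6⇒n17 (via fail)  ** P0@[10:10],P5@[8:10]
[11] read 'b'  n17⇒n18  ** P6@[8:11]
[12] read 'b'  n18⇒n7 (via fail)
[13] read 'b'  n7⇒n7 (via fail)
[14] read 'a'  n7⇒n8
[15] read 'a'  n8⇒n6 (via fail)  ** P2@[13:15]
[16] read 'a'  n6⇒n12
[17] read 'c'  n12⇒n13  ** P0@[17:17],P5@[15:17]
[18] read 'b'  n13⇒n14  ** P4@[13:18],P6@[15:18]
[19] read 'a'  n14⇒n5 (via fail)
[20] read 'c'  n5⇒n1 (via fail)  ** P0@[20:20]
[21] read 'b'  n1⇒n2 (via fail)
[22] read 'b'  n2⇒n7
[23] read 'a'  n7⇒n8
[24] read 'a'  n8⇒n6 (via fail)  ** P2@[22:24]
[25] read 'c'  n6⇒n17 (via fail)  ** P0@[25:25],P5@[23:25]
[26] read 'c'  n17⇒n1 (via fail)  ** P0@[26:26]
[27] read 'c'  n1⇒n1 (via fail)  ** P0@[27:27]
[28] read 'c'  n1⇒n1 (via fail)  ** P0@[28:28]
[29] read 'c'  n1⇒n1 (via fail)  ** P0@[29:29]
[30] read 'b'  n1⇒n2 (via fail)
[31] read 'c'  n2⇒n3  ** P0@[31:31]
[32] read 'b'  n3⇒n4  ** P1@[30:32]
[33] read 'b'  n4⇒n7 (via fail)
[34] read 'b'  n7⇒n7 (via fail)
[35] read 'b'  n7⇒n7 (via fail)
[36] read 'b'  n7⇒n7 (via fail)
[37] read 'b'  n7⇒n7 (via fail)
[38] read 'a'  n7⇒n8
[39] read 'a'  n8⇒n6 (via fail)  ** P2@[37:39]
[40] read 'a'  n6⇒n12
[41] read 'c'  n12⇒n13  ** P0@[41:41],P5@[39:41]
[42] read 'a'  n13⇒n15 (via fail)
[43] read 'b'  n15⇒n2 (via fail)
[44] read 'a'  n2⇒n5
[45] read 'a'  n5⇒n6  ** P2@[43:45]
[46] read 'a'  n6⇒n12
[47] read 'b'  n12⇒n2 (via fail)
[48] read 'a'  n2⇒n5
[49] read 'b'  n5⇒n2 (via fail)
[50] read 'a'  n2⇒n5
[51] read 'a'  n5⇒n6  ** P2@[49:51]
[52] read 'c'  n6⇒n17 (via fail)  ** P0@[52:52],P5@[50:52]
[53] read 'b'  n17⇒n18  ** P6@[50:53]
[54] read 'a'  n18⇒n5 (via fail)
[55] read 'a'  n5⇒n6  ** P2@[53:55]
[56] read 'c'  n6⇒n17 (via fail)  ** P0@[56:56],P5@[54:56]
[57] read 'b'  n17⇒n18  ** P6@[54:57]
[58] read 'b'  n18⇒n7 (via fail)
[59] read 'c'  n7⇒n3 (via fail)  ** P0@[59:59]
[60] read 'a'  n3⇒n15 (via fail)
[61] read 'c'  n15⇒n1 (via fail)  ** P0@[61:61]
[62] read 'c'  n1⇒n1 (via fail)  ** P0@[62:62]
[63] read 'a'  n1⇒n15 (via fail)
[64] read 'b'  n15⇒n2 (via fail)
[65] read 'c'  n2⇒n3  ** P0@[65:65]
[66] read 'b'  n3⇒n4  ** P1@[64:66]
[67] read 'c'  n4⇒n3 (via fail)  ** P0@[67:67]
[68] read 'a'  n3⇒n15 (via fail)
[69] read 'a'  n15⇒n16
[70] read 'c'  n16⇒n17  ** P0@[70:70],P5@[68:70]
[71] read 'b'  n17⇒n18  ** P6@[68:71]
[72] read 'a'  n18⇒n5 (via fail)
[73] read 'c'  n5⇒n1 (via fail)  ** P0@[73:73]
[74] read 'c'  n1⇒n1 (via fail)  ** P0@[74:74]

Result: [[0,0],[3,2],[4,0],[4,5],[6,0],[9,2],[10,0],[10,5],[11,6],[15,2],[17,0],[17,5],[18,4],[18,6],[20,0],[24,2],[25,0],[25,5],[26,0],[27,0],[28,0],[29,0],[31,0],[32,1],[39,2],[41,0],[41,5],[45,2],[51,2],[52,0],[52,5],[53,6],[55,2],[56,0],[56,5],[57,6],[59,0],[61,0],[62,0],[65,0],[66,1],[67,0],[70,0],[70,5],[71,6],[73,0],[74,0]]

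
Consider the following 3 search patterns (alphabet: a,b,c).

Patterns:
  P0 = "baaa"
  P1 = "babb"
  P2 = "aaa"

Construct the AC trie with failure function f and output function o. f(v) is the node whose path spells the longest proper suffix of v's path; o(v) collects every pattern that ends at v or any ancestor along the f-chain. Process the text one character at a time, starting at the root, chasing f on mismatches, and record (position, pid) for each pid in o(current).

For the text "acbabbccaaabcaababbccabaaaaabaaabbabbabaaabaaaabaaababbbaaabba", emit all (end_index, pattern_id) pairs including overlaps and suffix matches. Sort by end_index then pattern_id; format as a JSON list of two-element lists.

Build automaton:
Trie (insert patterns):
  0='ε' goto a→7 b→1
  1='b' goto a→2
  2='ba' goto a→3 b→5
  3='baa' goto a→4
  4='baaa' goto ·  [P0 ends]
  5='bab' goto b→6
  6='babb' goto ·  [P1 ends]
  7='a' goto a→8
  8='aa' goto a→9
  9='aaa' goto ·  [P2 ends]

BFS fail/out derivation:
  fail(1) 'b': from fail(0)=0 chase 'b': 0 ⇒ 0;  out=∅∪out(0)=∅
  fail(7) 'a': from fail(0)=0 chase 'a': 0 ⇒ 0;  out=∅∪out(0)=∅
  fail(2) 'ba': from fail(1)=0 chase 'a': 0 ⇒ 7;  out=∅∪out(7)=∅
  fail(8) 'aa': from fail(7)=0 chase 'a': 0 ⇒ 7;  out=∅∪out(7)=∅
  fail(3) 'baa': from fail(2)=7 chase 'a': 7 ⇒ 8;  out=∅∪out(8)=∅
  fail(5) 'bab': from fail(2)=7 chase 'b': 7→0 ⇒ 1;  out=∅∪out(1)=∅
  fail(9) 'aaa': from fail(8)=7 chase 'a': 7 ⇒ 8;  out={2}∪out(8)={2}
  fail(4) 'baaa': from fail(3)=8 chase 'a': 8 ⇒ 9;  out={0}∪out(9)={0,2}
  fail(6) 'babb': from fail(5)=1 chase 'b': 1→0 ⇒ 1;  out={1}∪out(1)={1}

Run:
[0] read 'a'  n0⇒n7
[1] read 'c'  n7⇒n0 (via fail)
[2] read 'b'  n0⇒n1
[3] read 'a'  n1⇒n2
[4] read 'b'  n2⇒n5
[5] read 'b'  n5⇒n6  emit P1@[2:5]
[6] read 'c'  n6⇒n0 (via fail)
[7] read 'c'  n0⇒n0
[8] read 'a'  n0⇒n7
[9] read 'a'  n7⇒n8
[10] read 'a'  n8⇒n9  emit P2@[8:10]
[11] read 'b'  n9⇒n1 (via fail)
[12] read 'c'  n1⇒n0 (via fail)
[13] read 'a'  n0⇒n7
[14] read 'a'  n7⇒n8
[15] read 'b'  n8⇒n1 (via fail)
[16] read 'a'  n1⇒n2
[17] read 'b'  n2⇒n5
[18] read 'b'  n5⇒n6  emit P1@[15:18]
[19] read 'c'  n6⇒n0 (via fail)
[20] read 'c'  n0⇒n0
[21] read 'a'  n0⇒n7
[22] read 'b'  n7⇒n1 (via fail)
[23] read 'a'  n1⇒n2
[24] read 'a'  n2⇒n3
[25] read 'a'  n3⇒n4  emit P0@[22:25],P2@[23:25]
[26] read 'a'  n4⇒n9 (via fail)  emit P2@[24:26]
[27] read 'a'  n9⇒n9 (via fail)  emit P2@[25:27]
[28] read 'b'  n9⇒n1 (via fail)
[29] read 'a'  n1⇒n2
[30] read 'a'  n2⇒n3
[31] read 'a'  n3⇒n4  emit P0@[28:31],P2@[29:31]
[32] read 'b'  n4⇒n1 (via fail)
[33] read 'b'  n1⇒n1 (via fail)
[34] read 'a'  n1⇒n2
[35] read 'b'  n2⇒n5
[36] read 'b'  n5⇒n6  emit P1@[33:36]
[37] read 'a'  n6⇒n2 (via fail)
[38] read 'b'  n2⇒n5
[39] read 'a'  n5⇒n2 (via fail)
[40] read 'a'  n2⇒n3
[41] read 'a'  n3⇒n4  emit P0@[38:41],P2@[39:41]
[42] read 'b'  n4⇒n1 (via fail)
[43] read 'a'  n1⇒n2
[44] read 'a'  n2⇒n3
[45] read 'a'  n3⇒n4  emit P0@[42:45],P2@[43:45]
[46] read 'a'  n4⇒n9 (via fail)  emit P2@[44:46]
[47] read 'b'  n9⇒n1 (via fail)
[48] read 'a'  n1⇒n2
[49] read 'a'  n2⇒n3
[50] read 'a'  n3⇒n4  emit P0@[47:50],P2@[48:50]
[51] read 'b'  n4⇒n1 (via fail)
[52] read 'a'  n1⇒n2
[53] read 'b'  n2⇒n5
[54] read 'b'  n5⇒n6  emit P1@[51:54]
[55] read 'b'  n6⇒n1 (via fail)
[56] read 'a'  n1⇒n2
[57] read 'a'  n2⇒n3
[58] read 'a'  n3⇒n4  emit P0@[55:58],P2@[56:58]
[59] read 'b'  n4⇒n1 (via fail)
[60] read 'b'  n1⇒n1 (via fail)
[61] read 'a'  n1⇒n2

Matches: [[5,1],[10,2],[18,1],[25,0],[25,2],[26,2],[27,2],[31,0],[31,2],[36,1],[41,0],[41,2],[45,0],[45,2],[46,2],[50,0],[50,2],[54,1],[58,0],[58,2]]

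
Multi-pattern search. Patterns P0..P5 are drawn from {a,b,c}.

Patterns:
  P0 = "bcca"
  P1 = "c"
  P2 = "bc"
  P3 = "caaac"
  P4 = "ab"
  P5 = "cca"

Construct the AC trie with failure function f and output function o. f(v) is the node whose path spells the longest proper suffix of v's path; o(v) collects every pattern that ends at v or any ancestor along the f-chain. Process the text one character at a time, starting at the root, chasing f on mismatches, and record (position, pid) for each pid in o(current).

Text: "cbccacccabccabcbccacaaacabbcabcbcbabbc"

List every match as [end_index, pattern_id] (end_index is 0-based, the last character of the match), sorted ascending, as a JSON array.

Build automaton:
Trie (insert patterns):
  n0 'ε': a→10 b→1 c→5
  n1 'b': c→2
  n2 'bc': c→3  [P2 ends]
  n3 'bcc': a→4
  n4 'bcca': ·  [P0 ends]
  n5 'c': a→6 c→12  [P1 ends]
  n6 'ca': a→7
  n7 'caa': a→8
  n8 'caaa': c→9
  n9 'caaac': ·  [P3 ends]
  n10 'a': b→11
  n11 'ab': ·  [P4 ends]
  n12 'cc': a→13
  n13 'cca': ·  [P5 ends]

BFS fail/out derivation:
  n1('b'): parent n0 fail=0; on 'b' 0 → fail=0;  out ∅∪∅=∅
  n5('c'): parent n0 fail=0; on 'c' 0 → fail=0;  out {1}∪∅={1}
  n10('a'): parent n0 fail=0; on 'a' 0 → fail=0;  out ∅∪∅=∅
  n2('bc'): parent n1 fail=0; on 'c' 0 → fail=5;  out {2}∪{1}={1,2}
  n6('ca'): parent n5 fail=0; on 'a' 0 → fail=10;  out ∅∪∅=∅
  n11('ab'): parent n10 fail=0; on 'b' 0 → fail=1;  out {4}∪∅={4}
  n12('cc'): parent n5 fail=0; on 'c' 0 → fail=5;  out ∅∪{1}={1}
  n3('bcc'): parent n2 fail=5; on 'c' 5 → fail=12;  out ∅∪{1}={1}
  n7('caa'): parent n6 fail=10; on 'a' 10→0 → fail=10;  out ∅∪∅=∅
  n13('cca'): parent n12 fail=5; on 'a' 5 → fail=6;  out {5}∪∅={5}
  n4('bcca'): parent n3 fail=12; on 'a' 12 → fail=13;  out {0}∪{5}={0,5}
  n8('caaa'): parent n7 fail=10; on 'a' 10→0 → fail=10;  out ∅∪∅=∅
  n9('caaac'): parent n8 fail=10; on 'c' 10→0 → fail=5;  out {3}∪{1}={1,3}

Text stream:
i=0 'c': node 0→5  ** P1@[0:0]
i=1 'b': node 5→1 (fail-walked)
i=2 'c': node 1→2  ** P1@[2:2],P2@[1:2]
i=3 'c': node 2→3  ** P1@[3:3]
i=4 'a': node 3→4  ** P0@[1:4],P5@[2:4]
i=5 'c': node 4→5 (fail-walked)  ** P1@[5:5]
i=6 'c': node 5→12  ** P1@[6:6]
i=7 'c': node 12→12 (fail-walked)  ** P1@[7:7]
i=8 'a': node 12→13  ** P5@[6:8]
i=9 'b': node 13→11 (fail-walked)  ** P4@[8:9]
i=10 'c': node 11→2 (fail-walked)  ** P1@[10:10],P2@[9:10]
i=11 'c': node 2→3  ** P1@[11:11]
i=12 'a': node 3→4  ** P0@[9:12],P5@[10:12]
i=13 'b': node 4→11 (fail-walked)  ** P4@[12:13]
i=14 'c': node 11→2 (fail-walked)  ** P1@[14:14],P2@[13:14]
i=15 'b': node 2→1 (fail-walked)
i=16 'c': node 1→2  ** P1@[16:16],P2@[15:16]
i=17 'c': node 2→3  ** P1@[17:17]
i=18 'a': node 3→4  ** P0@[15:18],P5@[16:18]
i=19 'c': node 4→5 (fail-walked)  ** P1@[19:19]
i=20 'a': node 5→6
i=21 'a': node 6→7
i=22 'a': node 7→8
i=23 'c': node 8→9  ** P1@[23:23],P3@[19:23]
i=24 'a': node 9→6 (fail-walked)
i=25 'b': node 6→11 (fail-walked)  ** P4@[24:25]
i=26 'b': node 11→1 (fail-walked)
i=27 'c': node 1→2  ** P1@[27:27],P2@[26:27]
i=28 'a': node 2→6 (fail-walked)
i=29 'b': node 6→11 (fail-walked)  ** P4@[28:29]
i=30 'c': node 11→2 (fail-walked)  ** P1@[30:30],P2@[29:30]
i=31 'b': node 2→1 (fail-walked)
i=32 'c': node 1→2  ** P1@[32:32],P2@[31:32]
i=33 'b': node 2→1 (fail-walked)
i=34 'a': node 1→10 (fail-walked)
i=35 'b': node 10→11  ** P4@[34:35]
i=36 'b': node 11→1 (fail-walked)
i=37 'c': node 1→2  ** P1@[37:37],P2@[36:37]

Matches: [[0,1],[2,1],[2,2],[3,1],[4,0],[4,5],[5,1],[6,1],[7,1],[8,5],[9,4],[10,1],[10,2],[11,1],[12,0],[12,5],[13,4],[14,1],[14,2],[16,1],[16,2],[17,1],[18,0],[18,5],[19,1],[23,1],[23,3],[25,4],[27,1],[27,2],[29,4],[30,1],[30,2],[32,1],[32,2],[35,4],[37,1],[37,2]]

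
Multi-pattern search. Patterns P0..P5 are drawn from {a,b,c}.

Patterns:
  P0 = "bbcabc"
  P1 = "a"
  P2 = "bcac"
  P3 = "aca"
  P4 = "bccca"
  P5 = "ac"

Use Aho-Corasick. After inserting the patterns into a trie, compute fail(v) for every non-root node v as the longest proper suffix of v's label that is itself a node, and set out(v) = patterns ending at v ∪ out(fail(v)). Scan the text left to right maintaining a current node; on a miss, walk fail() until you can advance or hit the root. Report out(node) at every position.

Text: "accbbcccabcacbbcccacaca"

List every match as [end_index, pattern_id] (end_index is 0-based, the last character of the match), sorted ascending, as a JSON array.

Build automaton:
Trie (insert patterns):
  n0 'ε': a→7 b→1
  n1 'b': b→2 c→8
  n2 'bb': c→3
  n3 'bbc': a→4
  n4 'bbca': b→5
  n5 'bbcab': c→6
  n6 'bbcabc': ·  [P0 ends]
  n7 'a': c→11  [P1 ends]
  n8 'bc': a→9 c→13
  n9 'bca': c→10
  n10 'bcac': ·  [P2 ends]
  n11 'ac': a→12  [P5 ends]
  n12 'aca': ·  [P3 ends]
  n13 'bcc': c→14
  n14 'bccc': a→15
  n15 'bccca': ·  [P4 ends]

BFS fail/out derivation:
  n1('b'): parent n0 fail=0; on 'b' 0 → fail=0;  out ∅∪∅=∅
  n7('a'): parent n0 fail=0; on 'a' 0 → fail=0;  out {1}∪∅={1}
  n2('bb'): parent n1 fail=0; on 'b' 0 → fail=1;  out ∅∪∅=∅
  n8('bc'): parent n1 fail=0; on 'c' 0 → fail=0;  out ∅∪∅=∅
  n11('ac'): parent n7 fail=0; on 'c' 0 → fail=0;  out {5}∪∅={5}
  n3('bbc'): parent n2 fail=1; on 'c' 1 → fail=8;  out ∅∪∅=∅
  n9('bca'): parent n8 fail=0; on 'a' 0 → fail=7;  out ∅∪{1}={1}
  n12('aca'): parent n11 fail=0; on 'a' 0 → fail=7;  out {3}∪{1}={1,3}
  n13('bcc'): parent n8 fail=0; on 'c' 0 → fail=0;  out ∅∪∅=∅
  n4('bbca'): parent n3 fail=8; on 'a' 8 → fail=9;  out ∅∪{1}={1}
  n10('bcac'): parent n9 fail=7; on 'c' 7 → fail=11;  out {2}∪{5}={2,5}
  n14('bccc'): parent n13 fail=0; on 'c' 0 → fail=0;  out ∅∪∅=∅
  n5('bbcab'): parent n4 fail=9; on 'b' 9→7→0 → fail=1;  out ∅∪∅=∅
  n15('bccca'): parent n14 fail=0; on 'a' 0 → fail=7;  out {4}∪{1}={1,4}
  n6('bbcabc'): parent n5 fail=1; on 'c' 1 → fail=8;  out {0}∪∅={0}

Run:
i=0 'a': node 0→7  → match P1@[0:0]
i=1 'c': node 7→11  → match P5@[0:1]
i=2 'c': node 11→0 (fail-walked)
i=3 'b': node 0→1
i=4 'b': node 1→2
i=5 'c': node 2→3
i=6 'c': node 3→13 (fail-walked)
i=7 'c': node 13→14
i=8 'a': node 14→15  → match P1@[8:8],P4@[4:8]
i=9 'b': node 15→1 (fail-walked)
i=10 'c': node 1→8
i=11 'a': node 8→9  → match P1@[11:11]
i=12 'c': node 9→10  → match P2@[9:12],P5@[11:12]
i=13 'b': node 10→1 (fail-walked)
i=14 'b': node 1→2
i=15 'c': node 2→3
i=16 'c': node 3→13 (fail-walked)
i=17 'c': node 13→14
i=18 'a': node 14→15  → match P1@[18:18],P4@[14:18]
i=19 'c': node 15→11 (fail-walked)  → match P5@[18:19]
i=20 'a': node 11→12  → match P1@[20:20],P3@[18:20]
i=21 'c': node 12→11 (fail-walked)  → match P5@[20:21]
i=22 'a': node 11→12  → match P1@[22:22],P3@[20:22]

Result: [[0,1],[1,5],[8,1],[8,4],[11,1],[12,2],[12,5],[18,1],[18,4],[19,5],[20,1],[20,3],[21,5],[22,1],[22,3]]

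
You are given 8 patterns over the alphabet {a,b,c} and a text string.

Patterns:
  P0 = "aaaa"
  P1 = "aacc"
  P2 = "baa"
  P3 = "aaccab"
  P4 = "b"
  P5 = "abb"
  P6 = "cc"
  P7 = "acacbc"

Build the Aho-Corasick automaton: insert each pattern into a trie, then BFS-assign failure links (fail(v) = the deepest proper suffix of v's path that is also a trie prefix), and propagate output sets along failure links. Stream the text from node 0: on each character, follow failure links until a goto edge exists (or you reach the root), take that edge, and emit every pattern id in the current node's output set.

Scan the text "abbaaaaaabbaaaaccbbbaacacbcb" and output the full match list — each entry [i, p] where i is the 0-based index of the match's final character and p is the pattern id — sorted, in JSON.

Build automaton:
Trie (insert patterns):
  n0 'ε': a→1 b→7 c→14
  n1 'a': a→2 b→12 c→16
  n2 'aa': a→3 c→5
  n3 'aaa': a→4
  n4 'aaaa': ·  [P0 ends]
  n5 'aac': c→6
  n6 'aacc': a→10  [P1 ends]
  n7 'b': a→8  [P4 ends]
  n8 'ba': a→9
  n9 'baa': ·  [P2 ends]
  n10 'aacca': b→11
  n11 'aaccab': ·  [P3 ends]
  n12 'ab': b→13
  n13 'abb': ·  [P5 ends]
  n14 'c': c→15
  n15 'cc': ·  [P6 ends]
  n16 'ac': a→17
  n17 'aca': c→18
  n18 'acac': b→19
  n19 'acacb': c→20
  n20 'acacbc': ·  [P7 ends]

Failure links (BFS by depth):
  n1('a'): parent n0 fail=0; on 'a' 0 → fail=0;  out ∅∪∅=∅
  n7('b'): parent n0 fail=0; on 'b' 0 → fail=0;  out {4}∪∅={4}
  n14('c'): parent n0 fail=0; on 'c' 0 → fail=0;  out ∅∪∅=∅
  n2('aa'): parent n1 fail=0; on 'a' 0 → fail=1;  out ∅∪∅=∅
  n8('ba'): parent n7 fail=0; on 'a' 0 → fail=1;  out ∅∪∅=∅
  n12('ab'): parent n1 fail=0; on 'b' 0 → fail=7;  out ∅∪{4}={4}
  n15('cc'): parent n14 fail=0; on 'c' 0 → fail=14;  out {6}∪∅={6}
  n16('ac'): parent n1 fail=0; on 'c' 0 → fail=14;  out ∅∪∅=∅
  n3('aaa'): parent n2 fail=1; on 'a' 1 → fail=2;  out ∅∪∅=∅
  n5('aac'): parent n2 fail=1; on 'c' 1 → fail=16;  out ∅∪∅=∅
  n9('baa'): parent n8 fail=1; on 'a' 1 → fail=2;  out {2}∪∅={2}
  n13('abb'): parent n12 fail=7; on 'b' 7→0 → fail=7;  out {5}∪{4}={4,5}
  n17('aca'): parent n16 fail=14; on 'a' 14→0 → fail=1;  out ∅∪∅=∅
  n4('aaaa'): parent n3 fail=2; on 'a' 2 → fail=3;  out {0}∪∅={0}
  n6('aacc'): parent n5 fail=16; on 'c' 16→14 → fail=15;  out {1}∪{6}={1,6}
  n18('acac'): parent n17 fail=1; on 'c' 1 → fail=16;  out ∅∪∅=∅
  n10('aacca'): parent n6 fail=15; on 'a' 15→14→0 → fail=1;  out ∅∪∅=∅
  n19('acacb'): parent n18 fail=16; on 'b' 16→14→0 → fail=7;  out ∅∪{4}={4}
  n11('aaccab'): parent n10 fail=1; on 'b' 1 → fail=12;  out {3}∪{4}={3,4}
  n20('acacbc'): parent n19 fail=7; on 'c' 7→0 → fail=14;  out {7}∪∅={7}

Text stream:
i=0 'a': node 0→1
i=1 'b': node 1→12  ** P4@[1:1]
i=2 'b': node 12→13  ** P4@[2:2],P5@[0:2]
i=3 'a': node 13→8 (fail-walked)
i=4 'a': node 8→9  ** P2@[2:4]
i=5 'a': node 9→3 (fail-walked)
i=6 'a': node 3→4  ** P0@[3:6]
i=7 'a': node 4→4 (fail-walked)  ** P0@[4:7]
i=8 'a': node 4→4 (fail-walked)  ** P0@[5:8]
i=9 'b': node 4→12 (fail-walked)  ** P4@[9:9]
i=10 'b': node 12→13  ** P4@[10:10],P5@[8:10]
i=11 'a': node 13→8 (fail-walked)
i=12 'a': node 8→9  ** P2@[10:12]
i=13 'a': node 9→3 (fail-walked)
i=14 'a': node 3→4  ** P0@[11:14]
i=15 'c': node 4→5 (fail-walked)
i=16 'c': node 5→6  ** P1@[13:16],P6@[15:16]
i=17 'b': node 6→7 (fail-walked)  ** P4@[17:17]
i=18 'b': node 7→7 (fail-walked)  ** P4@[18:18]
i=19 'b': node 7→7 (fail-walked)  ** P4@[19:19]
i=20 'a': node 7→8
i=21 'a': node 8→9  ** P2@[19:21]
i=22 'c': node 9→5 (fail-walked)
i=23 'a': node 5→17 (fail-walked)
i=24 'c': node 17→18
i=25 'b': node 18→19  ** P4@[25:25]
i=26 'c': node 19→20  ** P7@[21:26]
i=27 'b': node 20→7 (fail-walked)  ** P4@[27:27]

Matches: [[1,4],[2,4],[2,5],[4,2],[6,0],[7,0],[8,0],[9,4],[10,4],[10,5],[12,2],[14,0],[16,1],[16,6],[17,4],[18,4],[19,4],[21,2],[25,4],[26,7],[27,4]]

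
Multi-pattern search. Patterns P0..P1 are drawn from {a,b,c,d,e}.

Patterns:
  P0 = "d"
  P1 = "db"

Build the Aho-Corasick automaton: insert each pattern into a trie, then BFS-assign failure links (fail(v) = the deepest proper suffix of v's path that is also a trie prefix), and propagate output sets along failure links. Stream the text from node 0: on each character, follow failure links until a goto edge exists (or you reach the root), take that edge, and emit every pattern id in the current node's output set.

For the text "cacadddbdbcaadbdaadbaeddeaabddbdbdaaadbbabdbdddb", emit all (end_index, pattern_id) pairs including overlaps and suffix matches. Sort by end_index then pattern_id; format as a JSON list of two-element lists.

Build:
Trie nodes:
  n0 'ε': d→1
  n1 'd': b→2  ←P0
  n2 'db': ·  ←P1

Failure links (BFS by depth):
  fail(1) 'd': from fail(0)=0 chase 'd': 0 ⇒ 0;  out={0}∪out(0)={0}
  fail(2) 'db': from fail(1)=0 chase 'b': 0 ⇒ 0;  out={1}∪out(0)={1}

Run:
pos 0 'c': at 0
pos 1 'a': at 0
pos 2 'c': at 0
pos 3 'a': at 0
pos 4 'd': at 1  emit P0@[4:4]
pos 5 'd': at 1 (via fail)  emit P0@[5:5]
pos 6 'd': at 1 (via fail)  emit P0@[6:6]
pos 7 'b': at 2  emit P1@[6:7]
pos 8 'd': at 1 (via fail)  emit P0@[8:8]
pos 9 'b': at 2  emit P1@[8:9]
pos 10 'c': at 0 (via fail)
pos 11 'a': at 0
pos 12 'a': at 0
pos 13 'd': at 1  emit P0@[13:13]
pos 14 'b': at 2  emit P1@[13:14]
pos 15 'd': at 1 (via fail)  emit P0@[15:15]
pos 16 'a': at 0 (via fail)
pos 17 'a': at 0
pos 18 'd': at 1  emit P0@[18:18]
pos 19 'b': at 2  emit P1@[18:19]
pos 20 'a': at 0 (via fail)
pos 21 'e': at 0
pos 22 'd': at 1  emit P0@[22:22]
pos 23 'd': at 1 (via fail)  emit P0@[23:23]
pos 24 'e': at 0 (via fail)
pos 25 'a': at 0
pos 26 'a': at 0
pos 27 'b': at 0
pos 28 'd': at 1  emit P0@[28:28]
pos 29 'd': at 1 (via fail)  emit P0@[29:29]
pos 30 'b': at 2  emit P1@[29:30]
pos 31 'd': at 1 (via fail)  emit P0@[31:31]
pos 32 'b': at 2  emit P1@[31:32]
pos 33 'd': at 1 (via fail)  emit P0@[33:33]
pos 34 'a': at 0 (via fail)
pos 35 'a': at 0
pos 36 'a': at 0
pos 37 'd': at 1  emit P0@[37:37]
pos 38 'b': at 2  emit P1@[37:38]
pos 39 'b': at 0 (via fail)
pos 40 'a': at 0
pos 41 'b': at 0
pos 42 'd': at 1  emit P0@[42:42]
pos 43 'b': at 2  emit P1@[42:43]
pos 44 'd': at 1 (via fail)  emit P0@[44:44]
pos 45 'd': at 1 (via fail)  emit P0@[45:45]
pos 46 'd': at 1 (via fail)  emit P0@[46:46]
pos 47 'b': at 2  emit P1@[46:47]

Result: [[4,0],[5,0],[6,0],[7,1],[8,0],[9,1],[13,0],[14,1],[15,0],[18,0],[19,1],[22,0],[23,0],[28,0],[29,0],[30,1],[31,0],[32,1],[33,0],[37,0],[38,1],[42,0],[43,1],[44,0],[45,0],[46,0],[47,1]]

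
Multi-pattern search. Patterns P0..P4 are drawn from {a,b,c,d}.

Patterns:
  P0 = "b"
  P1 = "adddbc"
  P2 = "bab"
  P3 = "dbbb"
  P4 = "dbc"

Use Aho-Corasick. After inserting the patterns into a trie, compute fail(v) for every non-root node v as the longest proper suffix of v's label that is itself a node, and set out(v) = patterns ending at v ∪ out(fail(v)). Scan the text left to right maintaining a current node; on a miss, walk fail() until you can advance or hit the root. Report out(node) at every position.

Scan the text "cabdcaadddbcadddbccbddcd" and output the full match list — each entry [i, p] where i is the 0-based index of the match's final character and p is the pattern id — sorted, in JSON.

Construct AC machine:
Trie (insert patterns):
  0='ε' goto a→2 b→1 d→10
  1='b' goto a→8  [P0 ends]
  2='a' goto d→3
  3='ad' goto d→4
  4='add' goto d→5
  5='addd' goto b→6
  6='adddb' goto c→7
  7='adddbc' goto ·  [P1 ends]
  8='ba' goto b→9
  9='bab' goto ·  [P2 ends]
  10='d' goto b→11
  11='db' goto b→12 c→14
  12='dbb' goto b→13
  13='dbbb' goto ·  [P3 ends]
  14='dbc' goto ·  [P4 ends]

BFS fail/out derivation:
  n1('b'): parent n0 fail=0; on 'b' 0 → fail=0;  out {0}∪∅={0}
  n2('a'): parent n0 fail=0; on 'a' 0 → fail=0;  out ∅∪∅=∅
  n10('d'): parent n0 fail=0; on 'd' 0 → fail=0;  out ∅∪∅=∅
  n3('ad'): parent n2 fail=0; on 'd' 0 → fail=10;  out ∅∪∅=∅
  n8('ba'): parent n1 fail=0; on 'a' 0 → fail=2;  out ∅∪∅=∅
  n11('db'): parent n10 fail=0; on 'b' 0 → fail=1;  out ∅∪{0}={0}
  n4('add'): parent n3 fail=10; on 'd' 10→0 → fail=10;  out ∅∪∅=∅
  n9('bab'): parent n8 fail=2; on 'b' 2→0 → fail=1;  out {2}∪{0}={0,2}
  n12('dbb'): parent n11 fail=1; on 'b' 1→0 → fail=1;  out ∅∪{0}={0}
  n14('dbc'): parent n11 fail=1; on 'c' 1→0 → fail=0;  out {4}∪∅={4}
  n5('addd'): parent n4 fail=10; on 'd' 10→0 → fail=10;  out ∅∪∅=∅
  n13('dbbb'): parent n12 fail=1; on 'b' 1→0 → fail=1;  out {3}∪{0}={0,3}
  n6('adddb'): parent n5 fail=10; on 'b' 10 → fail=11;  out ∅∪{0}={0}
  n7('adddbc'): parent n6 fail=11; on 'c' 11 → fail=14;  out {1}∪{4}={1,4}

Run:
pos 0 'c': at 0
pos 1 'a': at 2
pos 2 'b': at 1 ·f  emit P0@[2:2]
pos 3 'd': at 10 ·f
pos 4 'c': at 0 ·f
pos 5 'a': at 2
pos 6 'a': at 2 ·f
pos 7 'd': at 3
pos 8 'd': at 4
pos 9 'd': at 5
pos 10 'b': at 6  emit P0@[10:10]
pos 11 'c': at 7  emit P1@[6:11],P4@[9:11]
pos 12 'a': at 2 ·f
pos 13 'd': at 3
pos 14 'd': at 4
pos 15 'd': at 5
pos 16 'b': at 6  emit P0@[16:16]
pos 17 'c': at 7  emit P1@[12:17],P4@[15:17]
pos 18 'c': at 0 ·f
pos 19 'b': at 1  emit P0@[19:19]
pos 20 'd': at 10 ·f
pos 21 'd': at 10 ·f
pos 22 'c': at 0 ·f
pos 23 'd': at 10

Result: [[2,0],[10,0],[11,1],[11,4],[16,0],[17,1],[17,4],[19,0]]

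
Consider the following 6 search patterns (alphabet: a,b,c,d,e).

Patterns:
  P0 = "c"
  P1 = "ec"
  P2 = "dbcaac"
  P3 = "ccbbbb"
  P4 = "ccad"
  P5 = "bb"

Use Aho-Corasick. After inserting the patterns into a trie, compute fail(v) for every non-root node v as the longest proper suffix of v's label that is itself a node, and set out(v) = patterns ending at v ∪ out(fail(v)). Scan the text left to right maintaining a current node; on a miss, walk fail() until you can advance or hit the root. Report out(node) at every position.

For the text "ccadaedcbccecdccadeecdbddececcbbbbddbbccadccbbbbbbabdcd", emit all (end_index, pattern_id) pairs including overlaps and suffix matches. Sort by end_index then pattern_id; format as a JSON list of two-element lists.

Build:
Trie (insert patterns):
  0='ε' goto b→17 c→1 d→4 e→2
  1='c' goto c→10  [P0 ends]
  2='e' goto c→3
  3='ec' goto ·  [P1 ends]
  4='d' goto b→5
  5='db' goto c→6
  6='dbc' goto a→7
  7='dbca' goto a→8
  8='dbcaa' goto c→9
  9='dbcaac' goto ·  [P2 ends]
  10='cc' goto a→15 b→11
  11='ccb' goto b→12
  12='ccbb' goto b→13
  13='ccbbb' goto b→14
  14='ccbbbb' goto ·  [P3 ends]
  15='cca' goto d→16
  16='ccad' goto ·  [P4 ends]
  17='b' goto b→18
  18='bb' goto ·  [P5 ends]

BFS fail/out derivation:
  fail(1) 'c': from fail(0)=0 chase 'c': 0 ⇒ 0;  out={0}∪out(0)={0}
  fail(2) 'e': from fail(0)=0 chase 'e': 0 ⇒ 0;  out=∅∪out(0)=∅
  fail(4) 'd': from fail(0)=0 chase 'd': 0 ⇒ 0;  out=∅∪out(0)=∅
  fail(17) 'b': from fail(0)=0 chase 'b': 0 ⇒ 0;  out=∅∪out(0)=∅
  fail(3) 'ec': from fail(2)=0 chase 'c': 0 ⇒ 1;  out={1}∪out(1)={0,1}
  fail(5) 'db': from fail(4)=0 chase 'b': 0 ⇒ 17;  out=∅∪out(17)=∅
  fail(10) 'cc': from fail(1)=0 chase 'c': 0 ⇒ 1;  out=∅∪out(1)={0}
  fail(18) 'bb': from fail(17)=0 chase 'b': 0 ⇒ 17;  out={5}∪out(17)={5}
  fail(6) 'dbc': from fail(5)=17 chase 'c': 17→0 ⇒ 1;  out=∅∪out(1)={0}
  fail(11) 'ccb': from fail(10)=1 chase 'b': 1→0 ⇒ 17;  out=∅∪out(17)=∅
  fail(15) 'cca': from fail(10)=1 chase 'a': 1→0 ⇒ 0;  out=∅∪out(0)=∅
  fail(7) 'dbca': from fail(6)=1 chase 'a': 1→0 ⇒ 0;  out=∅∪out(0)=∅
  fail(12) 'ccbb': from fail(11)=17 chase 'b': 17 ⇒ 18;  out=∅∪out(18)={5}
  fail(16) 'ccad': from fail(15)=0 chase 'd': 0 ⇒ 4;  out={4}∪out(4)={4}
  fail(8) 'dbcaa': from fail(7)=0 chase 'a': 0 ⇒ 0;  out=∅∪out(0)=∅
  fail(13) 'ccbbb': from fail(12)=18 chase 'b': 18→17 ⇒ 18;  out=∅∪out(18)={5}
  fail(9) 'dbcaac': from fail(8)=0 chase 'c': 0 ⇒ 1;  out={2}∪out(1)={0,2}
  fail(14) 'ccbbbb': from fail(13)=18 chase 'b': 18→17 ⇒ 18;  out={3}∪out(18)={3,5}

Text stream:
pos 0 'c': at 1  emit P0@[0:0]
pos 1 'c': at 10  emit P0@[1:1]
pos 2 'a': at 15
pos 3 'd': at 16  emit P4@[0:3]
pos 4 'a': at 0 ·f
pos 5 'e': at 2
pos 6 'd': at 4 ·f
pos 7 'c': at 1 ·f  emit P0@[7:7]
pos 8 'b': at 17 ·f
pos 9 'c': at 1 ·f  emit P0@[9:9]
pos 10 'c': at 10  emit P0@[10:10]
pos 11 'e': at 2 ·f
pos 12 'c': at 3  emit P0@[12:12],P1@[11:12]
pos 13 'd': at 4 ·f
pos 14 'c': at 1 ·f  emit P0@[14:14]
pos 15 'c': at 10  emit P0@[15:15]
pos 16 'a': at 15
pos 17 'd': at 16  emit P4@[14:17]
pos 18 'e': at 2 ·f
pos 19 'e': at 2 ·f
pos 20 'c': at 3  emit P0@[20:20],P1@[19:20]
pos 21 'd': at 4 ·f
pos 22 'b': at 5
pos 23 'd': at 4 ·f
pos 24 'd': at 4 ·f
pos 25 'e': at 2 ·f
pos 26 'c': at 3  emit P0@[26:26],P1@[25:26]
pos 27 'e': at 2 ·f
pos 28 'c': at 3  emit P0@[28:28],P1@[27:28]
pos 29 'c': at 10 ·f  emit P0@[29:29]
pos 30 'b': at 11
pos 31 'b': at 12  emit P5@[30:31]
pos 32 'b': at 13  emit P5@[31:32]
pos 33 'b': at 14  emit P3@[28:33],P5@[32:33]
pos 34 'd': at 4 ·f
pos 35 'd': at 4 ·f
pos 36 'b': at 5
pos 37 'b': at 18 ·f  emit P5@[36:37]
pos 38 'c': at 1 ·f  emit P0@[38:38]
pos 39 'c': at 10  emit P0@[39:39]
pos 40 'a': at 15
pos 41 'd': at 16  emit P4@[38:41]
pos 42 'c': at 1 ·f  emit P0@[42:42]
pos 43 'c': at 10  emit P0@[43:43]
pos 44 'b': at 11
pos 45 'b': at 12  emit P5@[44:45]
pos 46 'b': at 13  emit P5@[45:46]
pos 47 'b': at 14  emit P3@[42:47],P5@[46:47]
pos 48 'b': at 18 ·f  emit P5@[47:48]
pos 49 'b': at 18 ·f  emit P5@[48:49]
pos 50 'a': at 0 ·f
pos 51 'b': at 17
pos 52 'd': at 4 ·f
pos 53 'c': at 1 ·f  emit P0@[53:53]
pos 54 'd': at 4 ·f

All matches (sorted): [[0,0],[1,0],[3,4],[7,0],[9,0],[10,0],[12,0],[12,1],[14,0],[15,0],[17,4],[20,0],[20,1],[26,0],[26,1],[28,0],[28,1],[29,0],[31,5],[32,5],[33,3],[33,5],[37,5],[38,0],[39,0],[41,4],[42,0],[43,0],[45,5],[46,5],[47,3],[47,5],[48,5],[49,5],[53,0]]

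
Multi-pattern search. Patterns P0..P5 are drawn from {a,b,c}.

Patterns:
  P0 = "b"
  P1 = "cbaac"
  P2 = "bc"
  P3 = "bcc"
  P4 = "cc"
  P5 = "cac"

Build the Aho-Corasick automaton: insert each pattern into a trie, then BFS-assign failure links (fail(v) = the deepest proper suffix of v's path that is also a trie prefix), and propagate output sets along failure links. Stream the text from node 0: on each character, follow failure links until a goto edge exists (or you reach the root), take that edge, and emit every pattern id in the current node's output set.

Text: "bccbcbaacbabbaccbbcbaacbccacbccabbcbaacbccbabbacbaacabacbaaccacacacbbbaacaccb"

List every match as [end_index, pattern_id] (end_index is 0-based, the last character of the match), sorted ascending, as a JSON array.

Construct AC machine:
Trie (insert patterns):
  0='ε' goto b→1 c→2
  1='b' goto c→7  [P0 ends]
  2='c' goto a→10 b→3 c→9
  3='cb' goto a→4
  4='cba' goto a→5
  5='cbaa' goto c→6
  6='cbaac' goto ·  [P1 ends]
  7='bc' goto c→8  [P2 ends]
  8='bcc' goto ·  [P3 ends]
  9='cc' goto ·  [P4 ends]
  10='ca' goto c→11
  11='cac' goto ·  [P5 ends]

Failure links (BFS by depth):
  n1('b'): parent n0 fail=0; on 'b' 0 → fail=0;  out {0}∪∅={0}
  n2('c'): parent n0 fail=0; on 'c' 0 → fail=0;  out ∅∪∅=∅
  n3('cb'): parent n2 fail=0; on 'b' 0 → fail=1;  out ∅∪{0}={0}
  n7('bc'): parent n1 fail=0; on 'c' 0 → fail=2;  out {2}∪∅={2}
  n9('cc'): parent n2 fail=0; on 'c' 0 → fail=2;  out {4}∪∅={4}
  n10('ca'): parent n2 fail=0; on 'a' 0 → fail=0;  out ∅∪∅=∅
  n4('cba'): parent n3 fail=1; on 'a' 1→0 → fail=0;  out ∅∪∅=∅
  n8('bcc'): parent n7 fail=2; on 'c' 2 → fail=9;  out {3}∪{4}={3,4}
  n11('cac'): parent n10 fail=0; on 'c' 0 → fail=2;  out {5}∪∅={5}
  n5('cbaa'): parent n4 fail=0; on 'a' 0 → fail=0;  out ∅∪∅=∅
  n6('cbaac'): parent n5 fail=0; on 'c' 0 → fail=2;  out {1}∪∅={1}

Run:
pos 0 'b': at 1  emit P0@[0:0]
pos 1 'c': at 7  emit P2@[0:1]
pos 2 'c': at 8  emit P3@[0:2],P4@[1:2]
pos 3 'b': at 3 (via fail)  emit P0@[3:3]
pos 4 'c': at 7 (via fail)  emit P2@[3:4]
pos 5 'b': at 3 (via fail)  emit P0@[5:5]
pos 6 'a': at 4
pos 7 'a': at 5
pos 8 'c': at 6  emit P1@[4:8]
pos 9 'b': at 3 (via fail)  emit P0@[9:9]
pos 10 'a': at 4
pos 11 'b': at 1 (via fail)  emit P0@[11:11]
pos 12 'b': at 1 (via fail)  emit P0@[12:12]
pos 13 'a': at 0 (via fail)
pos 14 'c': at 2
pos 15 'c': at 9  emit P4@[14:15]
pos 16 'b': at 3 (via fail)  emit P0@[16:16]
pos 17 'b': at 1 (via fail)  emit P0@[17:17]
pos 18 'c': at 7  emit P2@[17:18]
pos 19 'b': at 3 (via fail)  emit P0@[19:19]
pos 20 'a': at 4
pos 21 'a': at 5
pos 22 'c': at 6  emit P1@[18:22]
pos 23 'b': at 3 (via fail)  emit P0@[23:23]
pos 24 'c': at 7 (via fail)  emit P2@[23:24]
pos 25 'c': at 8  emit P3@[23:25],P4@[24:25]
pos 26 'a': at 10 (via fail)
pos 27 'c': at 11  emit P5@[25:27]
pos 28 'b': at 3 (via fail)  emit P0@[28:28]
pos 29 'c': at 7 (via fail)  emit P2@[28:29]
pos 30 'c': at 8  emit P3@[28:30],P4@[29:30]
pos 31 'a': at 10 (via fail)
pos 32 'b': at 1 (via fail)  emit P0@[32:32]
pos 33 'b': at 1 (via fail)  emit P0@[33:33]
pos 34 'c': at 7  emit P2@[33:34]
pos 35 'b': at 3 (via fail)  emit P0@[35:35]
pos 36 'a': at 4
pos 37 'a': at 5
pos 38 'c': at 6  emit P1@[34:38]
pos 39 'b': at 3 (via fail)  emit P0@[39:39]
pos 40 'c': at 7 (via fail)  emit P2@[39:40]
pos 41 'c': at 8  emit P3@[39:41],P4@[40:41]
pos 42 'b': at 3 (via fail)  emit P0@[42:42]
pos 43 'a': at 4
pos 44 'b': at 1 (via fail)  emit P0@[44:44]
pos 45 'b': at 1 (via fail)  emit P0@[45:45]
pos 46 'a': at 0 (via fail)
pos 47 'c': at 2
pos 48 'b': at 3  emit P0@[48:48]
pos 49 'a': at 4
pos 50 'a': at 5
pos 51 'c': at 6  emit P1@[47:51]
pos 52 'a': at 10 (via fail)
pos 53 'b': at 1 (via fail)  emit P0@[53:53]
pos 54 'a': at 0 (via fail)
pos 55 'c': at 2
pos 56 'b': at 3  emit P0@[56:56]
pos 57 'a': at 4
pos 58 'a': at 5
pos 59 'c': at 6  emit P1@[55:59]
pos 60 'c': at 9 (via fail)  emit P4@[59:60]
pos 61 'a': at 10 (via fail)
pos 62 'c': at 11  emit P5@[60:62]
pos 63 'a': at 10 (via fail)
pos 64 'c': at 11  emit P5@[62:64]
pos 65 'a': at 10 (via fail)
pos 66 'c': at 11  emit P5@[64:66]
pos 67 'b': at 3 (via fail)  emit P0@[67:67]
pos 68 'b': at 1 (via fail)  emit P0@[68:68]
pos 69 'b': at 1 (via fail)  emit P0@[69:69]
pos 70 'a': at 0 (via fail)
pos 71 'a': at 0
pos 72 'c': at 2
pos 73 'a': at 10
pos 74 'c': at 11  emit P5@[72:74]
pos 75 'c': at 9 (via fail)  emit P4@[74:75]
pos 76 'b': at 3 (via fail)  emit P0@[76:76]

All matches (sorted): [[0,0],[1,2],[2,3],[2,4],[3,0],[4,2],[5,0],[8,1],[9,0],[11,0],[12,0],[15,4],[16,0],[17,0],[18,2],[19,0],[22,1],[23,0],[24,2],[25,3],[25,4],[27,5],[28,0],[29,2],[30,3],[30,4],[32,0],[33,0],[34,2],[35,0],[38,1],[39,0],[40,2],[41,3],[41,4],[42,0],[44,0],[45,0],[48,0],[51,1],[53,0],[56,0],[59,1],[60,4],[62,5],[64,5],[66,5],[67,0],[68,0],[69,0],[74,5],[75,4],[76,0]]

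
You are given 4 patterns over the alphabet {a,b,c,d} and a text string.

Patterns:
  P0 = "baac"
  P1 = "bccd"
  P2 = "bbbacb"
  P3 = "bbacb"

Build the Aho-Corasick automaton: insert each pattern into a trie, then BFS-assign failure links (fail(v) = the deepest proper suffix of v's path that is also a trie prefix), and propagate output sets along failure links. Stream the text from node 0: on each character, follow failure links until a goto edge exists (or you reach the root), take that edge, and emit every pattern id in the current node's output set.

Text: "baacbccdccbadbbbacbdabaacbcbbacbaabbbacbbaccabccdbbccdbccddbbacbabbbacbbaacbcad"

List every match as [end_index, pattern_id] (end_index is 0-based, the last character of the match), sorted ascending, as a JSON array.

Build:
Trie (insert patterns):
  n0 'ε': b→1
  n1 'b': a→2 b→8 c→5
  n2 'ba': a→3
  n3 'baa': c→4
  n4 'baac': ·  [P0 ends]
  n5 'bc': c→6
  n6 'bcc': d→7
  n7 'bccd': ·  [P1 ends]
  n8 'bb': a→13 b→9
  n9 'bbb': a→10
  n10 'bbba': c→11
  n11 'bbbac': b→12
  n12 'bbbacb': ·  [P2 ends]
  n13 'bba': c→14
  n14 'bbac': b→15
  n15 'bbacb': ·  [P3 ends]

BFS fail/out derivation:
  fail(1) 'b': from fail(0)=0 chase 'b': 0 ⇒ 0;  out=∅∪out(0)=∅
  fail(2) 'ba': from fail(1)=0 chase 'a': 0 ⇒ 0;  out=∅∪out(0)=∅
  fail(5) 'bc': from fail(1)=0 chase 'c': 0 ⇒ 0;  out=∅∪out(0)=∅
  fail(8) 'bb': from fail(1)=0 chase 'b': 0 ⇒ 1;  out=∅∪out(1)=∅
  fail(3) 'baa': from fail(2)=0 chase 'a': 0 ⇒ 0;  out=∅∪out(0)=∅
  fail(6) 'bcc': from fail(5)=0 chase 'c': 0 ⇒ 0;  out=∅∪out(0)=∅
  fail(9) 'bbb': from fail(8)=1 chase 'b': 1 ⇒ 8;  out=∅∪out(8)=∅
  fail(13) 'bba': from fail(8)=1 chase 'a': 1 ⇒ 2;  out=∅∪out(2)=∅
  fail(4) 'baac': from fail(3)=0 chase 'c': 0 ⇒ 0;  out={0}∪out(0)={0}
  fail(7) 'bccd': from fail(6)=0 chase 'd': 0 ⇒ 0;  out={1}∪out(0)={1}
  fail(10) 'bbba': from fail(9)=8 chase 'a': 8 ⇒ 13;  out=∅∪out(13)=∅
  fail(14) 'bbac': from fail(13)=2 chase 'c': 2→0 ⇒ 0;  out=∅∪out(0)=∅
  fail(11) 'bbbac': from fail(10)=13 chase 'c': 13 ⇒ 14;  out=∅∪out(14)=∅
  fail(15) 'bbacb': from fail(14)=0 chase 'b': 0 ⇒ 1;  out={3}∪out(1)={3}
  fail(12) 'bbbacb': from fail(11)=14 chase 'b': 14 ⇒ 15;  out={2}∪out(15)={2,3}

Scan:
i=0 'b': node 0→1
i=1 'a': node 1→2
i=2 'a': node 2→3
i=3 'c': node 3→4  ** P0@[0:3]
i=4 'b': node 4→1 (fail-walked)
i=5 'c': node 1→5
i=6 'c': node 5→6
i=7 'd': node 6→7  ** P1@[4:7]
i=8 'c': node 7→0 (fail-walked)
i=9 'c': node 0→0
i=10 'b': node 0→1
i=11 'a': node 1→2
i=12 'd': node 2→0 (fail-walked)
i=13 'b': node 0→1
i=14 'b': node 1→8
i=15 'b': node 8→9
i=16 'a': node 9→10
i=17 'c': node 10→11
i=18 'b': node 11→12  ** P2@[13:18],P3@[14:18]
i=19 'd': node 12→0 (fail-walked)
i=20 'a': node 0→0
i=21 'b': node 0→1
i=22 'a': node 1→2
i=23 'a': node 2→3
i=24 'c': node 3→4  ** P0@[21:24]
i=25 'b': node 4→1 (fail-walked)
i=26 'c': node 1→5
i=27 'b': node 5→1 (fail-walked)
i=28 'b': node 1→8
i=29 'a': node 8→13
i=30 'c': node 13→14
i=31 'b': node 14→15  ** P3@[27:31]
i=32 'a': node 15→2 (fail-walked)
i=33 'a': node 2→3
i=34 'b': node 3→1 (fail-walked)
i=35 'b': node 1→8
i=36 'b': node 8→9
i=37 'a': node 9→10
i=38 'c': node 10→11
i=39 'b': node 11→12  ** P2@[34:39],P3@[35:39]
i=40 'b': node 12→8 (fail-walked)
i=41 'a': node 8→13
i=42 'c': node 13→14
i=43 'c': node 14→0 (fail-walked)
i=44 'a': node 0→0
i=45 'b': node 0→1
i=46 'c': node 1→5
i=47 'c': node 5→6
i=48 'd': node 6→7  ** P1@[45:48]
i=49 'b': node 7→1 (fail-walked)
i=50 'b': node 1→8
i=51 'c': node 8→5 (fail-walked)
i=52 'c': node 5→6
i=53 'd': node 6→7  ** P1@[50:53]
i=54 'b': node 7→1 (fail-walked)
i=55 'c': node 1→5
i=56 'c': node 5→6
i=57 'd': node 6→7  ** P1@[54:57]
i=58 'd': node 7→0 (fail-walked)
i=59 'b': node 0→1
i=60 'b': node 1→8
i=61 'a': node 8→13
i=62 'c': node 13→14
i=63 'b': node 14→15  ** P3@[59:63]
i=64 'a': node 15→2 (fail-walked)
i=65 'b': node 2→1 (fail-walked)
i=66 'b': node 1→8
i=67 'b': node 8→9
i=68 'a': node 9→10
i=69 'c': node 10→11
i=70 'b': node 11→12  ** P2@[65:70],P3@[66:70]
i=71 'b': node 12→8 (fail-walked)
i=72 'a': node 8→13
i=73 'a': node 13→3 (fail-walked)
i=74 'c': node 3→4  ** P0@[71:74]
i=75 'b': node 4→1 (fail-walked)
i=76 'c': node 1→5
i=77 'a': node 5→0 (fail-walked)
i=78 'd': node 0→0

Matches: [[3,0],[7,1],[18,2],[18,3],[24,0],[31,3],[39,2],[39,3],[48,1],[53,1],[57,1],[63,3],[70,2],[70,3],[74,0]]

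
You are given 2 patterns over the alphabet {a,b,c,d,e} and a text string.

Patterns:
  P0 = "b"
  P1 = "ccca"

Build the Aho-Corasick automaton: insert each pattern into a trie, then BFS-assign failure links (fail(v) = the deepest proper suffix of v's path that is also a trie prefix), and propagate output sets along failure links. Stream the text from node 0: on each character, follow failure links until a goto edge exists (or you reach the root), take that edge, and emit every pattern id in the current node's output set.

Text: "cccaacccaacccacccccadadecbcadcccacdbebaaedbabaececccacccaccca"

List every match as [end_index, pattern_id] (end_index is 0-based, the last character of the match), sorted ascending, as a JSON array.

Build:
Trie nodes:
  n0 'ε': b→1 c→2
  n1 'b': ·  [P0 ends]
  n2 'c': c→3
  n3 'cc': c→4
  n4 'ccc': a→5
  n5 'ccca': ·  [P1 ends]

BFS fail/out derivation:
  n1('b'): parent n0 fail=0; on 'b' 0 → fail=0;  out {0}∪∅={0}
  n2('c'): parent n0 fail=0; on 'c' 0 → fail=0;  out ∅∪∅=∅
  n3('cc'): parent n2 fail=0; on 'c' 0 → fail=2;  out ∅∪∅=∅
  n4('ccc'): parent n3 fail=2; on 'c' 2 → fail=3;  out ∅∪∅=∅
  n5('ccca'): parent n4 fail=3; on 'a' 3→2→0 → fail=0;  out {1}∪∅={1}

Text stream:
pos 0 'c': at 2
pos 1 'c': at 3
pos 2 'c': at 4
pos 3 'a': at 5  ** P1@[0:3]
pos 4 'a': at 0 (fail-walked)
pos 5 'c': at 2
pos 6 'c': at 3
pos 7 'c': at 4
pos 8 'a': at 5  ** P1@[5:8]
pos 9 'a': at 0 (fail-walked)
pos 10 'c': at 2
pos 11 'c': at 3
pos 12 'c': at 4
pos 13 'a': at 5  ** P1@[10:13]
pos 14 'c': at 2 (fail-walked)
pos 15 'c': at 3
pos 16 'c': at 4
pos 17 'c': at 4 (fail-walked)
pos 18 'c': at 4 (fail-walked)
pos 19 'a': at 5  ** P1@[16:19]
pos 20 'd': at 0 (fail-walked)
pos 21 'a': at 0
pos 22 'd': at 0
pos 23 'e': at 0
pos 24 'c': at 2
pos 25 'b': at 1 (fail-walked)  ** P0@[25:25]
pos 26 'c': at 2 (fail-walked)
pos 27 'a': at 0 (fail-walked)
pos 28 'd': at 0
pos 29 'c': at 2
pos 30 'c': at 3
pos 31 'c': at 4
pos 32 'a': at 5  ** P1@[29:32]
pos 33 'c': at 2 (fail-walked)
pos 34 'd': at 0 (fail-walked)
pos 35 'b': at 1  ** P0@[35:35]
pos 36 'e': at 0 (fail-walked)
pos 37 'b': at 1  ** P0@[37:37]
pos 38 'a': at 0 (fail-walked)
pos 39 'a': at 0
pos 40 'e': at 0
pos 41 'd': at 0
pos 42 'b': at 1  ** P0@[42:42]
pos 43 'a': at 0 (fail-walked)
pos 44 'b': at 1  ** P0@[44:44]
pos 45 'a': at 0 (fail-walked)
pos 46 'e': at 0
pos 47 'c': at 2
pos 48 'e': at 0 (fail-walked)
pos 49 'c': at 2
pos 50 'c': at 3
pos 51 'c': at 4
pos 52 'a': at 5  ** P1@[49:52]
pos 53 'c': at 2 (fail-walked)
pos 54 'c': at 3
pos 55 'c': at 4
pos 56 'a': at 5  ** P1@[53:56]
pos 57 'c': at 2 (fail-walked)
pos 58 'c': at 3
pos 59 'c': at 4
pos 60 'a': at 5  ** P1@[57:60]

All matches (sorted): [[3,1],[8,1],[13,1],[19,1],[25,0],[32,1],[35,0],[37,0],[42,0],[44,0],[52,1],[56,1],[60,1]]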